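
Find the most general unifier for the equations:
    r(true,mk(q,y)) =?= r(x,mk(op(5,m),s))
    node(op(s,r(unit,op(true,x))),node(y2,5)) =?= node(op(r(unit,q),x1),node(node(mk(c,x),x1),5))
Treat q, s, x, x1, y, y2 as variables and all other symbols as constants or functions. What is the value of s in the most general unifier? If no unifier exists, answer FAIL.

r(unit,op(5,m))

Decompose r/2: true =?= x,  mk(q,y) =?= mk(op(5,m),s).
Bind x := true; substituting into the one remaining equation that mentions x gives: node(op(s,r(unit,op(true,true))),node(y2,5)) =?= node(op(r(unit,q),x1),node(node(mk(c,true),x1),5)).
Decompose mk/2: q =?= op(5,m),  y =?= s.
Bind q := op(5,m); substituting into the one remaining equation that mentions q gives: node(op(s,r(unit,op(true,true))),node(y2,5)) =?= node(op(r(unit,op(5,m)),x1),node(node(mk(c,true),x1),5)).
Bind y := s; no other remaining equation mentions y.
Decompose node/2: op(s,r(unit,op(true,true))) =?= op(r(unit,op(5,m)),x1),  node(y2,5) =?= node(node(mk(c,true),x1),5).
Decompose op/2: s =?= r(unit,op(5,m)),  r(unit,op(true,true)) =?= x1.
Bind s := r(unit,op(5,m)); no other remaining equation mentions s. Substituting into the earlier binding gives y := r(unit,op(5,m)).
Bind x1 := r(unit,op(true,true)); substituting into the remaining equation gives: node(y2,5) =?= node(node(mk(c,true),r(unit,op(true,true))),5).
Decompose node/2: y2 =?= node(mk(c,true),r(unit,op(true,true))),  5 =?= 5.
Bind y2 := node(mk(c,true),r(unit,op(true,true))); no other remaining equation mentions y2.
Delete trivial equation 5 =?= 5.
MGU = { x -> true, q -> op(5,m), y -> r(unit,op(5,m)), s -> r(unit,op(5,m)), x1 -> r(unit,op(true,true)), y2 -> node(mk(c,true),r(unit,op(true,true))) }, so s -> r(unit,op(5,m)).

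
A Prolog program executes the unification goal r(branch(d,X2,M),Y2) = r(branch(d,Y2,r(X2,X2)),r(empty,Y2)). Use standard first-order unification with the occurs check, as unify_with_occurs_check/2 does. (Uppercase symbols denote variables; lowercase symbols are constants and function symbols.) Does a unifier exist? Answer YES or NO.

Decompose r/2: branch(d,X2,M) = branch(d,Y2,r(X2,X2)),  Y2 = r(empty,Y2).
Decompose branch/3: d = d,  X2 = Y2,  M = r(X2,X2).
Delete trivial equation d = d.
Bind X2 := Y2; substituting into the one remaining equation that mentions X2 gives: M = r(Y2,Y2).
Bind M := r(Y2,Y2); no other remaining equation mentions M.
Occurs check fails: Y2 occurs in r(empty,Y2); the equation Y2 = r(empty,Y2) has no finite solution.

NO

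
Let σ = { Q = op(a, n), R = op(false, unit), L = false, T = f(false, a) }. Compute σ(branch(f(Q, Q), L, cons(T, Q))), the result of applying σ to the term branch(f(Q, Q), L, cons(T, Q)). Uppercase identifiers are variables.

branch(f(op(a, n), op(a, n)), false, cons(f(false, a), op(a, n)))

Replace each occurrence of Q with op(a, n).
Replace each occurrence of L with false.
Replace each occurrence of T with f(false, a).
Result: branch(f(op(a, n), op(a, n)), false, cons(f(false, a), op(a, n))).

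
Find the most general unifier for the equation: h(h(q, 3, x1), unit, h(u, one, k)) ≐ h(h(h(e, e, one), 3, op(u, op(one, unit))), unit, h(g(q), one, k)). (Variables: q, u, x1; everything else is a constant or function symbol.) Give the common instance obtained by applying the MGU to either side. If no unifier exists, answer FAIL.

Decompose h/3: h(q, 3, x1) ≐ h(h(e, e, one), 3, op(u, op(one, unit))),  unit ≐ unit,  h(u, one, k) ≐ h(g(q), one, k).
Decompose h/3: q ≐ h(e, e, one),  3 ≐ 3,  x1 ≐ op(u, op(one, unit)).
Bind q := h(e, e, one); substituting into the one remaining equation that mentions q gives: h(u, one, k) ≐ h(g(h(e, e, one)), one, k).
Delete trivial equation 3 ≐ 3.
Bind x1 := op(u, op(one, unit)); no other remaining equation mentions x1.
Delete trivial equation unit ≐ unit.
Decompose h/3: u ≐ g(h(e, e, one)),  one ≐ one,  k ≐ k.
Bind u := g(h(e, e, one)); no other remaining equation mentions u. Substituting into the earlier binding gives x1 := op(g(h(e, e, one)), op(one, unit)).
Delete trivial equation one ≐ one.
Delete trivial equation k ≐ k.
Applying the MGU to either side gives h(h(h(e, e, one), 3, op(g(h(e, e, one)), op(one, unit))), unit, h(g(h(e, e, one)), one, k)).

h(h(h(e, e, one), 3, op(g(h(e, e, one)), op(one, unit))), unit, h(g(h(e, e, one)), one, k))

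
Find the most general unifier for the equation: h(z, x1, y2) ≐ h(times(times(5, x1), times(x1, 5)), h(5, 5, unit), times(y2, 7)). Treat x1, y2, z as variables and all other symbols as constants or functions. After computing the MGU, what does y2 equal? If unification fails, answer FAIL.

Decompose h/3: z ≐ times(times(5, x1), times(x1, 5)),  x1 ≐ h(5, 5, unit),  y2 ≐ times(y2, 7).
Bind z := times(times(5, x1), times(x1, 5)); no other remaining equation mentions z.
Bind x1 := h(5, 5, unit); no other remaining equation mentions x1. Substituting into the earlier binding gives z := times(times(5, h(5, 5, unit)), times(h(5, 5, unit), 5)).
Occurs check fails: y2 occurs in times(y2, 7); the equation y2 ≐ times(y2, 7) has no finite solution.

FAIL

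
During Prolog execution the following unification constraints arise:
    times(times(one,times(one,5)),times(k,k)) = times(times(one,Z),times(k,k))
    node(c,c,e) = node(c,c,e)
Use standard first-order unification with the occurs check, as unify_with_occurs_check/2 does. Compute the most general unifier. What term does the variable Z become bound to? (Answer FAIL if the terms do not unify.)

times(one,5)

Decompose times/2: times(one,times(one,5)) = times(one,Z),  times(k,k) = times(k,k).
Decompose times/2: one = one,  times(one,5) = Z.
Delete trivial equation one = one.
Bind Z := times(one,5); no other remaining equation mentions Z.
Delete trivial equation times(k,k) = times(k,k).
Delete trivial equation node(c,c,e) = node(c,c,e).
MGU = { Z ↦ times(one,5) }, so Z ↦ times(one,5).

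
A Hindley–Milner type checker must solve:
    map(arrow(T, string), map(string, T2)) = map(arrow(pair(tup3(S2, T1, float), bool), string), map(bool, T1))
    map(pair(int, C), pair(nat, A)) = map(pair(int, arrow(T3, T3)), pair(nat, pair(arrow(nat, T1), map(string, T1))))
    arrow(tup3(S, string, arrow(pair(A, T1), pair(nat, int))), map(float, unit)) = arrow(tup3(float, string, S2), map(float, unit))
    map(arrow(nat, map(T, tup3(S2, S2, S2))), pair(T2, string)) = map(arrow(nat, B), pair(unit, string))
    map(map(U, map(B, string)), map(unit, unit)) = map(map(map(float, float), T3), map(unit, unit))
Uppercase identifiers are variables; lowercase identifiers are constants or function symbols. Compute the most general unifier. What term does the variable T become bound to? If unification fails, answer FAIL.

FAIL

Decompose map/2: arrow(T, string) = arrow(pair(tup3(S2, T1, float), bool), string),  map(string, T2) = map(bool, T1).
Decompose arrow/2: T = pair(tup3(S2, T1, float), bool),  string = string.
Bind T := pair(tup3(S2, T1, float), bool); substituting into the one remaining equation that mentions T gives: map(arrow(nat, map(pair(tup3(S2, T1, float), bool), tup3(S2, S2, S2))), pair(T2, string)) = map(arrow(nat, B), pair(unit, string)).
Delete trivial equation string = string.
Decompose map/2: string = bool,  T2 = T1.
Clash: constants string and bool differ; no unifier exists.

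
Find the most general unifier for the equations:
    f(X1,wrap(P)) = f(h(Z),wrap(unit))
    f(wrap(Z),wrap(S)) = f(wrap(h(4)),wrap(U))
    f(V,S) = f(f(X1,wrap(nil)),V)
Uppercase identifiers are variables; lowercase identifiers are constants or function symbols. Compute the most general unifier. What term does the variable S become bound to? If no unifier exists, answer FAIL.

f(h(h(4)),wrap(nil))

Decompose f/2: X1 = h(Z),  wrap(P) = wrap(unit).
Bind X1 := h(Z); substituting into the one remaining equation that mentions X1 gives: f(V,S) = f(f(h(Z),wrap(nil)),V).
Decompose wrap/1: P = unit.
Bind P := unit; no other remaining equation mentions P.
Decompose f/2: wrap(Z) = wrap(h(4)),  wrap(S) = wrap(U).
Decompose wrap/1: Z = h(4).
Bind Z := h(4); substituting into the one remaining equation that mentions Z gives: f(V,S) = f(f(h(h(4)),wrap(nil)),V). Substituting into the earlier binding gives X1 := h(h(4)).
Decompose wrap/1: S = U.
Bind S := U; substituting into the remaining equation gives: f(V,U) = f(f(h(h(4)),wrap(nil)),V).
Decompose f/2: V = f(h(h(4)),wrap(nil)),  U = V.
Bind V := f(h(h(4)),wrap(nil)); substituting into the remaining equation gives: U = f(h(h(4)),wrap(nil)).
Bind U := f(h(h(4)),wrap(nil)). Substituting into the earlier binding gives S := f(h(h(4)),wrap(nil)).
MGU = { X1 ↦ h(h(4)), P ↦ unit, Z ↦ h(4), S ↦ f(h(h(4)),wrap(nil)), V ↦ f(h(h(4)),wrap(nil)), U ↦ f(h(h(4)),wrap(nil)) }, so S ↦ f(h(h(4)),wrap(nil)).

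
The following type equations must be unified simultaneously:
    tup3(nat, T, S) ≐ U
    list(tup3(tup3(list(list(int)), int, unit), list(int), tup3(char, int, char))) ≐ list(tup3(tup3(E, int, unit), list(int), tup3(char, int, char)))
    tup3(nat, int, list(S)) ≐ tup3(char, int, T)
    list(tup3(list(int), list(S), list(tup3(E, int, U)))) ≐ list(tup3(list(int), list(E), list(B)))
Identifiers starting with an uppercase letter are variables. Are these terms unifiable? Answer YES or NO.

NO

Bind U := tup3(nat, T, S); substituting into the one remaining equation that mentions U gives: list(tup3(list(int), list(S), list(tup3(E, int, tup3(nat, T, S))))) ≐ list(tup3(list(int), list(E), list(B))).
Decompose list/1: tup3(tup3(list(list(int)), int, unit), list(int), tup3(char, int, char)) ≐ tup3(tup3(E, int, unit), list(int), tup3(char, int, char)).
Decompose tup3/3: tup3(list(list(int)), int, unit) ≐ tup3(E, int, unit),  list(int) ≐ list(int),  tup3(char, int, char) ≐ tup3(char, int, char).
Decompose tup3/3: list(list(int)) ≐ E,  int ≐ int,  unit ≐ unit.
Bind E := list(list(int)); substituting into the one remaining equation that mentions E gives: list(tup3(list(int), list(S), list(tup3(list(list(int)), int, tup3(nat, T, S))))) ≐ list(tup3(list(int), list(list(list(int))), list(B))).
Delete trivial equation int ≐ int.
Delete trivial equation unit ≐ unit.
Delete trivial equation list(int) ≐ list(int).
Delete trivial equation tup3(char, int, char) ≐ tup3(char, int, char).
Decompose tup3/3: nat ≐ char,  int ≐ int,  list(S) ≐ T.
Clash: constants nat and char differ; no unifier exists.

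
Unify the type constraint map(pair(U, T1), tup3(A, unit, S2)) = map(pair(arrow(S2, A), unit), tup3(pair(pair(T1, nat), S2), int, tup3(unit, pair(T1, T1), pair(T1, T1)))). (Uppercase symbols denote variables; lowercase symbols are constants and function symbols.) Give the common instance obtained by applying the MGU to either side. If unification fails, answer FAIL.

Decompose map/2: pair(U, T1) = pair(arrow(S2, A), unit),  tup3(A, unit, S2) = tup3(pair(pair(T1, nat), S2), int, tup3(unit, pair(T1, T1), pair(T1, T1))).
Decompose pair/2: U = arrow(S2, A),  T1 = unit.
Bind U := arrow(S2, A); no other remaining equation mentions U.
Bind T1 := unit; substituting into the remaining equation gives: tup3(A, unit, S2) = tup3(pair(pair(unit, nat), S2), int, tup3(unit, pair(unit, unit), pair(unit, unit))).
Decompose tup3/3: A = pair(pair(unit, nat), S2),  unit = int,  S2 = tup3(unit, pair(unit, unit), pair(unit, unit)).
Bind A := pair(pair(unit, nat), S2); no other remaining equation mentions A. Substituting into the earlier binding gives U := arrow(S2, pair(pair(unit, nat), S2)).
Clash: constants unit and int differ; no unifier exists.

FAIL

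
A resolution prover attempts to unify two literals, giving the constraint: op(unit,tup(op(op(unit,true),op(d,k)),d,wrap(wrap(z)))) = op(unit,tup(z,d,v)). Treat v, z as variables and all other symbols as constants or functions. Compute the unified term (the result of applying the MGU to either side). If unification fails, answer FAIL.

Decompose op/2: unit = unit,  tup(op(op(unit,true),op(d,k)),d,wrap(wrap(z))) = tup(z,d,v).
Delete trivial equation unit = unit.
Decompose tup/3: op(op(unit,true),op(d,k)) = z,  d = d,  wrap(wrap(z)) = v.
Bind z := op(op(unit,true),op(d,k)); substituting into the one remaining equation that mentions z gives: wrap(wrap(op(op(unit,true),op(d,k)))) = v.
Delete trivial equation d = d.
Bind v := wrap(wrap(op(op(unit,true),op(d,k)))).
Applying the MGU to either side gives op(unit,tup(op(op(unit,true),op(d,k)),d,wrap(wrap(op(op(unit,true),op(d,k)))))).

op(unit,tup(op(op(unit,true),op(d,k)),d,wrap(wrap(op(op(unit,true),op(d,k))))))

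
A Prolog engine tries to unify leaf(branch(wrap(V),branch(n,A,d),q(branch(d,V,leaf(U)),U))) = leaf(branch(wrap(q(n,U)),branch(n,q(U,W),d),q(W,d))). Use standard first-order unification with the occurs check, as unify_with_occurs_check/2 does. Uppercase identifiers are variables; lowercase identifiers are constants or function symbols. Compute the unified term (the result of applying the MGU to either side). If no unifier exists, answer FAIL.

Decompose leaf/1: branch(wrap(V),branch(n,A,d),q(branch(d,V,leaf(U)),U)) = branch(wrap(q(n,U)),branch(n,q(U,W),d),q(W,d)).
Decompose branch/3: wrap(V) = wrap(q(n,U)),  branch(n,A,d) = branch(n,q(U,W),d),  q(branch(d,V,leaf(U)),U) = q(W,d).
Decompose wrap/1: V = q(n,U).
Bind V := q(n,U); substituting into the one remaining equation that mentions V gives: q(branch(d,q(n,U),leaf(U)),U) = q(W,d).
Decompose branch/3: n = n,  A = q(U,W),  d = d.
Delete trivial equation n = n.
Bind A := q(U,W); no other remaining equation mentions A.
Delete trivial equation d = d.
Decompose q/2: branch(d,q(n,U),leaf(U)) = W,  U = d.
Bind W := branch(d,q(n,U),leaf(U)); no other remaining equation mentions W. Substituting into the earlier binding gives A := q(U,branch(d,q(n,U),leaf(U))).
Bind U := d. Substituting into the earlier bindings gives V := q(n,d), A := q(d,branch(d,q(n,d),leaf(d))), W := branch(d,q(n,d),leaf(d)).
Applying the MGU to either side gives leaf(branch(wrap(q(n,d)),branch(n,q(d,branch(d,q(n,d),leaf(d))),d),q(branch(d,q(n,d),leaf(d)),d))).

leaf(branch(wrap(q(n,d)),branch(n,q(d,branch(d,q(n,d),leaf(d))),d),q(branch(d,q(n,d),leaf(d)),d)))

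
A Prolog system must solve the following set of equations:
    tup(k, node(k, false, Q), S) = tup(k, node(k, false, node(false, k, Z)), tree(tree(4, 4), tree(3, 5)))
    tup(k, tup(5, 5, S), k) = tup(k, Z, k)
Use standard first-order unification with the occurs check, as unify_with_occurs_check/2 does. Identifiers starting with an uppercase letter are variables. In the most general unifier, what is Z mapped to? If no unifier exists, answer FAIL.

tup(5, 5, tree(tree(4, 4), tree(3, 5)))

Decompose tup/3: k = k,  node(k, false, Q) = node(k, false, node(false, k, Z)),  S = tree(tree(4, 4), tree(3, 5)).
Delete trivial equation k = k.
Decompose node/3: k = k,  false = false,  Q = node(false, k, Z).
Delete trivial equation k = k.
Delete trivial equation false = false.
Bind Q := node(false, k, Z); no other remaining equation mentions Q.
Bind S := tree(tree(4, 4), tree(3, 5)); substituting into the remaining equation gives: tup(k, tup(5, 5, tree(tree(4, 4), tree(3, 5))), k) = tup(k, Z, k).
Decompose tup/3: k = k,  tup(5, 5, tree(tree(4, 4), tree(3, 5))) = Z,  k = k.
Delete trivial equation k = k.
Bind Z := tup(5, 5, tree(tree(4, 4), tree(3, 5))); no other remaining equation mentions Z. Substituting into the earlier binding gives Q := node(false, k, tup(5, 5, tree(tree(4, 4), tree(3, 5)))).
Delete trivial equation k = k.
MGU = { Q -> node(false, k, tup(5, 5, tree(tree(4, 4), tree(3, 5)))), S -> tree(tree(4, 4), tree(3, 5)), Z -> tup(5, 5, tree(tree(4, 4), tree(3, 5))) }, so Z -> tup(5, 5, tree(tree(4, 4), tree(3, 5))).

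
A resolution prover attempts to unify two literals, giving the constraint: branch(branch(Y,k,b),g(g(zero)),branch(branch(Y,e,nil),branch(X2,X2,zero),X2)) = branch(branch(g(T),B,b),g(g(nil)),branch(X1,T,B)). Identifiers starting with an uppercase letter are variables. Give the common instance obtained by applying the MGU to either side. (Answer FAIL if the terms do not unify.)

Decompose branch/3: branch(Y,k,b) = branch(g(T),B,b),  g(g(zero)) = g(g(nil)),  branch(branch(Y,e,nil),branch(X2,X2,zero),X2) = branch(X1,T,B).
Decompose branch/3: Y = g(T),  k = B,  b = b.
Bind Y := g(T); substituting into the one remaining equation that mentions Y gives: branch(branch(g(T),e,nil),branch(X2,X2,zero),X2) = branch(X1,T,B).
Bind B := k; substituting into the one remaining equation that mentions B gives: branch(branch(g(T),e,nil),branch(X2,X2,zero),X2) = branch(X1,T,k).
Delete trivial equation b = b.
Decompose g/1: g(zero) = g(nil).
Decompose g/1: zero = nil.
Clash: constants zero and nil differ; no unifier exists.

FAIL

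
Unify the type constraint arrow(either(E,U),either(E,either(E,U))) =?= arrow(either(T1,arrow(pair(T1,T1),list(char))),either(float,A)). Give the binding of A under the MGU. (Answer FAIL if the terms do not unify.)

Decompose arrow/2: either(E,U) =?= either(T1,arrow(pair(T1,T1),list(char))),  either(E,either(E,U)) =?= either(float,A).
Decompose either/2: E =?= T1,  U =?= arrow(pair(T1,T1),list(char)).
Bind E := T1; substituting into the one remaining equation that mentions E gives: either(T1,either(T1,U)) =?= either(float,A).
Bind U := arrow(pair(T1,T1),list(char)); substituting into the remaining equation gives: either(T1,either(T1,arrow(pair(T1,T1),list(char)))) =?= either(float,A).
Decompose either/2: T1 =?= float,  either(T1,arrow(pair(T1,T1),list(char))) =?= A.
Bind T1 := float; substituting into the remaining equation gives: either(float,arrow(pair(float,float),list(char))) =?= A. Substituting into the earlier bindings gives E := float, U := arrow(pair(float,float),list(char)).
Bind A := either(float,arrow(pair(float,float),list(char))).
MGU = { E -> float, U -> arrow(pair(float,float),list(char)), T1 -> float, A -> either(float,arrow(pair(float,float),list(char))) }, so A -> either(float,arrow(pair(float,float),list(char))).

either(float,arrow(pair(float,float),list(char)))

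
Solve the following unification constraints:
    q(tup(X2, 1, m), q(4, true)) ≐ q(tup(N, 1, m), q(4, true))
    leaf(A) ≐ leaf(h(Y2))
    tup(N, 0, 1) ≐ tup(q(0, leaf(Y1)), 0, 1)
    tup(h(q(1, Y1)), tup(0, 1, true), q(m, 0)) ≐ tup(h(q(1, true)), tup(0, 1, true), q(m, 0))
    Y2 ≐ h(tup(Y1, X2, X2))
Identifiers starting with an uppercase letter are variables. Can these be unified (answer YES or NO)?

YES

Decompose q/2: tup(X2, 1, m) ≐ tup(N, 1, m),  q(4, true) ≐ q(4, true).
Decompose tup/3: X2 ≐ N,  1 ≐ 1,  m ≐ m.
Bind X2 := N; substituting into the one remaining equation that mentions X2 gives: Y2 ≐ h(tup(Y1, N, N)).
Delete trivial equation 1 ≐ 1.
Delete trivial equation m ≐ m.
Delete trivial equation q(4, true) ≐ q(4, true).
Decompose leaf/1: A ≐ h(Y2).
Bind A := h(Y2); no other remaining equation mentions A.
Decompose tup/3: N ≐ q(0, leaf(Y1)),  0 ≐ 0,  1 ≐ 1.
Bind N := q(0, leaf(Y1)); substituting into the one remaining equation that mentions N gives: Y2 ≐ h(tup(Y1, q(0, leaf(Y1)), q(0, leaf(Y1)))). Substituting into the earlier binding gives X2 := q(0, leaf(Y1)).
Delete trivial equation 0 ≐ 0.
Delete trivial equation 1 ≐ 1.
Decompose tup/3: h(q(1, Y1)) ≐ h(q(1, true)),  tup(0, 1, true) ≐ tup(0, 1, true),  q(m, 0) ≐ q(m, 0).
Decompose h/1: q(1, Y1) ≐ q(1, true).
Decompose q/2: 1 ≐ 1,  Y1 ≐ true.
Delete trivial equation 1 ≐ 1.
Bind Y1 := true; substituting into the one remaining equation that mentions Y1 gives: Y2 ≐ h(tup(true, q(0, leaf(true)), q(0, leaf(true)))). Substituting into the earlier bindings gives X2 := q(0, leaf(true)), N := q(0, leaf(true)).
Delete trivial equation tup(0, 1, true) ≐ tup(0, 1, true).
Delete trivial equation q(m, 0) ≐ q(m, 0).
Bind Y2 := h(tup(true, q(0, leaf(true)), q(0, leaf(true)))). Substituting into the earlier binding gives A := h(h(tup(true, q(0, leaf(true)), q(0, leaf(true))))).
No equations remain and no clash or occurs-check failure arose, so a unifier exists.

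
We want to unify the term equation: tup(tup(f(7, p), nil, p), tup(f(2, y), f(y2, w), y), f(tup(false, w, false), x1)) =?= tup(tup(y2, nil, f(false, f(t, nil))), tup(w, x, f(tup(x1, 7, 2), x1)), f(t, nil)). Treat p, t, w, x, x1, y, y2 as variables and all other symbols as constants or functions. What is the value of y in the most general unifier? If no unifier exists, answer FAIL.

Decompose tup/3: tup(f(7, p), nil, p) =?= tup(y2, nil, f(false, f(t, nil))),  tup(f(2, y), f(y2, w), y) =?= tup(w, x, f(tup(x1, 7, 2), x1)),  f(tup(false, w, false), x1) =?= f(t, nil).
Decompose tup/3: f(7, p) =?= y2,  nil =?= nil,  p =?= f(false, f(t, nil)).
Bind y2 := f(7, p); substituting into the one remaining equation that mentions y2 gives: tup(f(2, y), f(f(7, p), w), y) =?= tup(w, x, f(tup(x1, 7, 2), x1)).
Delete trivial equation nil =?= nil.
Bind p := f(false, f(t, nil)); substituting into the one remaining equation that mentions p gives: tup(f(2, y), f(f(7, f(false, f(t, nil))), w), y) =?= tup(w, x, f(tup(x1, 7, 2), x1)). Substituting into the earlier binding gives y2 := f(7, f(false, f(t, nil))).
Decompose tup/3: f(2, y) =?= w,  f(f(7, f(false, f(t, nil))), w) =?= x,  y =?= f(tup(x1, 7, 2), x1).
Bind w := f(2, y); substituting into the 2 remaining equations that mention w gives: f(f(7, f(false, f(t, nil))), f(2, y)) =?= x,  f(tup(false, f(2, y), false), x1) =?= f(t, nil).
Bind x := f(f(7, f(false, f(t, nil))), f(2, y)); no other remaining equation mentions x.
Bind y := f(tup(x1, 7, 2), x1); substituting into the remaining equation gives: f(tup(false, f(2, f(tup(x1, 7, 2), x1)), false), x1) =?= f(t, nil). Substituting into the earlier bindings gives w := f(2, f(tup(x1, 7, 2), x1)), x := f(f(7, f(false, f(t, nil))), f(2, f(tup(x1, 7, 2), x1))).
Decompose f/2: tup(false, f(2, f(tup(x1, 7, 2), x1)), false) =?= t,  x1 =?= nil.
Bind t := tup(false, f(2, f(tup(x1, 7, 2), x1)), false); no other remaining equation mentions t. Substituting into the earlier bindings gives y2 := f(7, f(false, f(tup(false, f(2, f(tup(x1, 7, 2), x1)), false), nil))), p := f(false, f(tup(false, f(2, f(tup(x1, 7, 2), x1)), false), nil)), x := f(f(7, f(false, f(tup(false, f(2, f(tup(x1, 7, 2), x1)), false), nil))), f(2, f(tup(x1, 7, 2), x1))).
Bind x1 := nil. Substituting into the earlier bindings gives y2 := f(7, f(false, f(tup(false, f(2, f(tup(nil, 7, 2), nil)), false), nil))), p := f(false, f(tup(false, f(2, f(tup(nil, 7, 2), nil)), false), nil)), w := f(2, f(tup(nil, 7, 2), nil)), x := f(f(7, f(false, f(tup(false, f(2, f(tup(nil, 7, 2), nil)), false), nil))), f(2, f(tup(nil, 7, 2), nil))), y := f(tup(nil, 7, 2), nil), t := tup(false, f(2, f(tup(nil, 7, 2), nil)), false).
MGU = { y2 -> f(7, f(false, f(tup(false, f(2, f(tup(nil, 7, 2), nil)), false), nil))), p -> f(false, f(tup(false, f(2, f(tup(nil, 7, 2), nil)), false), nil)), w -> f(2, f(tup(nil, 7, 2), nil)), x -> f(f(7, f(false, f(tup(false, f(2, f(tup(nil, 7, 2), nil)), false), nil))), f(2, f(tup(nil, 7, 2), nil))), y -> f(tup(nil, 7, 2), nil), t -> tup(false, f(2, f(tup(nil, 7, 2), nil)), false), x1 -> nil }, so y -> f(tup(nil, 7, 2), nil).

f(tup(nil, 7, 2), nil)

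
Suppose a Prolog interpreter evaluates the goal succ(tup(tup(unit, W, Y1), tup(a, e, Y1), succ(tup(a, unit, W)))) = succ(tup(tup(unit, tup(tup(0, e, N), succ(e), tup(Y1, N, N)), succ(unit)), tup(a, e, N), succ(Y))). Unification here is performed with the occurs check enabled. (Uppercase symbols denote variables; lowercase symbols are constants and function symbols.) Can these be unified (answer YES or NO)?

YES

Decompose succ/1: tup(tup(unit, W, Y1), tup(a, e, Y1), succ(tup(a, unit, W))) = tup(tup(unit, tup(tup(0, e, N), succ(e), tup(Y1, N, N)), succ(unit)), tup(a, e, N), succ(Y)).
Decompose tup/3: tup(unit, W, Y1) = tup(unit, tup(tup(0, e, N), succ(e), tup(Y1, N, N)), succ(unit)),  tup(a, e, Y1) = tup(a, e, N),  succ(tup(a, unit, W)) = succ(Y).
Decompose tup/3: unit = unit,  W = tup(tup(0, e, N), succ(e), tup(Y1, N, N)),  Y1 = succ(unit).
Delete trivial equation unit = unit.
Bind W := tup(tup(0, e, N), succ(e), tup(Y1, N, N)); substituting into the one remaining equation that mentions W gives: succ(tup(a, unit, tup(tup(0, e, N), succ(e), tup(Y1, N, N)))) = succ(Y).
Bind Y1 := succ(unit); substituting into the remaining equations gives: tup(a, e, succ(unit)) = tup(a, e, N),  succ(tup(a, unit, tup(tup(0, e, N), succ(e), tup(succ(unit), N, N)))) = succ(Y). Substituting into the earlier binding gives W := tup(tup(0, e, N), succ(e), tup(succ(unit), N, N)).
Decompose tup/3: a = a,  e = e,  succ(unit) = N.
Delete trivial equation a = a.
Delete trivial equation e = e.
Bind N := succ(unit); substituting into the remaining equation gives: succ(tup(a, unit, tup(tup(0, e, succ(unit)), succ(e), tup(succ(unit), succ(unit), succ(unit))))) = succ(Y). Substituting into the earlier binding gives W := tup(tup(0, e, succ(unit)), succ(e), tup(succ(unit), succ(unit), succ(unit))).
Decompose succ/1: tup(a, unit, tup(tup(0, e, succ(unit)), succ(e), tup(succ(unit), succ(unit), succ(unit)))) = Y.
Bind Y := tup(a, unit, tup(tup(0, e, succ(unit)), succ(e), tup(succ(unit), succ(unit), succ(unit)))).
No equations remain and no clash or occurs-check failure arose, so a unifier exists.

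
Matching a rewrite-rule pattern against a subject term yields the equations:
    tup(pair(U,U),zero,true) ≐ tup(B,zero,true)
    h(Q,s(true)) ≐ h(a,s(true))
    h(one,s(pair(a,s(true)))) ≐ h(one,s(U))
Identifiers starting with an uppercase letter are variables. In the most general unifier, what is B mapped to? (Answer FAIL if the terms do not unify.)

Decompose tup/3: pair(U,U) ≐ B,  zero ≐ zero,  true ≐ true.
Bind B := pair(U,U); no other remaining equation mentions B.
Delete trivial equation zero ≐ zero.
Delete trivial equation true ≐ true.
Decompose h/2: Q ≐ a,  s(true) ≐ s(true).
Bind Q := a; no other remaining equation mentions Q.
Delete trivial equation s(true) ≐ s(true).
Decompose h/2: one ≐ one,  s(pair(a,s(true))) ≐ s(U).
Delete trivial equation one ≐ one.
Decompose s/1: pair(a,s(true)) ≐ U.
Bind U := pair(a,s(true)). Substituting into the earlier binding gives B := pair(pair(a,s(true)),pair(a,s(true))).
MGU = { B ↦ pair(pair(a,s(true)),pair(a,s(true))), Q ↦ a, U ↦ pair(a,s(true)) }, so B ↦ pair(pair(a,s(true)),pair(a,s(true))).

pair(pair(a,s(true)),pair(a,s(true)))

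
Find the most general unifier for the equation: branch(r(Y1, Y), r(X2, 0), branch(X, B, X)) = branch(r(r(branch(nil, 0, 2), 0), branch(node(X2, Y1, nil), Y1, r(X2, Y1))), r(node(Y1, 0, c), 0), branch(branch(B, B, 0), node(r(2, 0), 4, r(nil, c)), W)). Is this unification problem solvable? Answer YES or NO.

Decompose branch/3: r(Y1, Y) = r(r(branch(nil, 0, 2), 0), branch(node(X2, Y1, nil), Y1, r(X2, Y1))),  r(X2, 0) = r(node(Y1, 0, c), 0),  branch(X, B, X) = branch(branch(B, B, 0), node(r(2, 0), 4, r(nil, c)), W).
Decompose r/2: Y1 = r(branch(nil, 0, 2), 0),  Y = branch(node(X2, Y1, nil), Y1, r(X2, Y1)).
Bind Y1 := r(branch(nil, 0, 2), 0); substituting into the 2 remaining equations that mention Y1 gives: Y = branch(node(X2, r(branch(nil, 0, 2), 0), nil), r(branch(nil, 0, 2), 0), r(X2, r(branch(nil, 0, 2), 0))),  r(X2, 0) = r(node(r(branch(nil, 0, 2), 0), 0, c), 0).
Bind Y := branch(node(X2, r(branch(nil, 0, 2), 0), nil), r(branch(nil, 0, 2), 0), r(X2, r(branch(nil, 0, 2), 0))); no other remaining equation mentions Y.
Decompose r/2: X2 = node(r(branch(nil, 0, 2), 0), 0, c),  0 = 0.
Bind X2 := node(r(branch(nil, 0, 2), 0), 0, c); no other remaining equation mentions X2. Substituting into the earlier binding gives Y := branch(node(node(r(branch(nil, 0, 2), 0), 0, c), r(branch(nil, 0, 2), 0), nil), r(branch(nil, 0, 2), 0), r(node(r(branch(nil, 0, 2), 0), 0, c), r(branch(nil, 0, 2), 0))).
Delete trivial equation 0 = 0.
Decompose branch/3: X = branch(B, B, 0),  B = node(r(2, 0), 4, r(nil, c)),  X = W.
Bind X := branch(B, B, 0); substituting into the one remaining equation that mentions X gives: branch(B, B, 0) = W.
Bind B := node(r(2, 0), 4, r(nil, c)); substituting into the remaining equation gives: branch(node(r(2, 0), 4, r(nil, c)), node(r(2, 0), 4, r(nil, c)), 0) = W. Substituting into the earlier binding gives X := branch(node(r(2, 0), 4, r(nil, c)), node(r(2, 0), 4, r(nil, c)), 0).
Bind W := branch(node(r(2, 0), 4, r(nil, c)), node(r(2, 0), 4, r(nil, c)), 0).
No equations remain and no clash or occurs-check failure arose, so a unifier exists.

YES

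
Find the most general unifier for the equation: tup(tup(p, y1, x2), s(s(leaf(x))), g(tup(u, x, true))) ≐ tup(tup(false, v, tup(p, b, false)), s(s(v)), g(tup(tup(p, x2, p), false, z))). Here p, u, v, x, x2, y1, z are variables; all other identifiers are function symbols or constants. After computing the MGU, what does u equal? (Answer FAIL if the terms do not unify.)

Decompose tup/3: tup(p, y1, x2) ≐ tup(false, v, tup(p, b, false)),  s(s(leaf(x))) ≐ s(s(v)),  g(tup(u, x, true)) ≐ g(tup(tup(p, x2, p), false, z)).
Decompose tup/3: p ≐ false,  y1 ≐ v,  x2 ≐ tup(p, b, false).
Bind p := false; substituting into the 2 remaining equations that mention p gives: x2 ≐ tup(false, b, false),  g(tup(u, x, true)) ≐ g(tup(tup(false, x2, false), false, z)).
Bind y1 := v; no other remaining equation mentions y1.
Bind x2 := tup(false, b, false); substituting into the one remaining equation that mentions x2 gives: g(tup(u, x, true)) ≐ g(tup(tup(false, tup(false, b, false), false), false, z)).
Decompose s/1: s(leaf(x)) ≐ s(v).
Decompose s/1: leaf(x) ≐ v.
Bind v := leaf(x); no other remaining equation mentions v. Substituting into the earlier binding gives y1 := leaf(x).
Decompose g/1: tup(u, x, true) ≐ tup(tup(false, tup(false, b, false), false), false, z).
Decompose tup/3: u ≐ tup(false, tup(false, b, false), false),  x ≐ false,  true ≐ z.
Bind u := tup(false, tup(false, b, false), false); no other remaining equation mentions u.
Bind x := false; no other remaining equation mentions x. Substituting into the earlier bindings gives y1 := leaf(false), v := leaf(false).
Bind z := true.
MGU = { p ↦ false, y1 ↦ leaf(false), x2 ↦ tup(false, b, false), v ↦ leaf(false), u ↦ tup(false, tup(false, b, false), false), x ↦ false, z ↦ true }, so u ↦ tup(false, tup(false, b, false), false).

tup(false, tup(false, b, false), false)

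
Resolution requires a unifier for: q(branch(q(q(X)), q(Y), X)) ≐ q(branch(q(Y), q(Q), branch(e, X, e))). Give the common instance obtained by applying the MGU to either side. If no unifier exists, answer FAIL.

Decompose q/1: branch(q(q(X)), q(Y), X) ≐ branch(q(Y), q(Q), branch(e, X, e)).
Decompose branch/3: q(q(X)) ≐ q(Y),  q(Y) ≐ q(Q),  X ≐ branch(e, X, e).
Decompose q/1: q(X) ≐ Y.
Bind Y := q(X); substituting into the one remaining equation that mentions Y gives: q(q(X)) ≐ q(Q).
Decompose q/1: q(X) ≐ Q.
Bind Q := q(X); no other remaining equation mentions Q.
Occurs check fails: X occurs in branch(e, X, e); the equation X ≐ branch(e, X, e) has no finite solution.

FAIL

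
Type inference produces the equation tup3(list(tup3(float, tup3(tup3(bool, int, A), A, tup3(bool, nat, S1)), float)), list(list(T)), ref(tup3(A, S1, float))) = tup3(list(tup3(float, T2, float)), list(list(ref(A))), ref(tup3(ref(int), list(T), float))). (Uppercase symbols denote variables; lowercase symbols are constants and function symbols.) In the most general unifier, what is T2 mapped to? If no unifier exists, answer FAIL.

tup3(tup3(bool, int, ref(int)), ref(int), tup3(bool, nat, list(ref(ref(int)))))

Decompose tup3/3: list(tup3(float, tup3(tup3(bool, int, A), A, tup3(bool, nat, S1)), float)) = list(tup3(float, T2, float)),  list(list(T)) = list(list(ref(A))),  ref(tup3(A, S1, float)) = ref(tup3(ref(int), list(T), float)).
Decompose list/1: tup3(float, tup3(tup3(bool, int, A), A, tup3(bool, nat, S1)), float) = tup3(float, T2, float).
Decompose tup3/3: float = float,  tup3(tup3(bool, int, A), A, tup3(bool, nat, S1)) = T2,  float = float.
Delete trivial equation float = float.
Bind T2 := tup3(tup3(bool, int, A), A, tup3(bool, nat, S1)); no other remaining equation mentions T2.
Delete trivial equation float = float.
Decompose list/1: list(T) = list(ref(A)).
Decompose list/1: T = ref(A).
Bind T := ref(A); substituting into the remaining equation gives: ref(tup3(A, S1, float)) = ref(tup3(ref(int), list(ref(A)), float)).
Decompose ref/1: tup3(A, S1, float) = tup3(ref(int), list(ref(A)), float).
Decompose tup3/3: A = ref(int),  S1 = list(ref(A)),  float = float.
Bind A := ref(int); substituting into the one remaining equation that mentions A gives: S1 = list(ref(ref(int))). Substituting into the earlier bindings gives T2 := tup3(tup3(bool, int, ref(int)), ref(int), tup3(bool, nat, S1)), T := ref(ref(int)).
Bind S1 := list(ref(ref(int))); no other remaining equation mentions S1. Substituting into the earlier binding gives T2 := tup3(tup3(bool, int, ref(int)), ref(int), tup3(bool, nat, list(ref(ref(int))))).
Delete trivial equation float = float.
MGU = { T2 := tup3(tup3(bool, int, ref(int)), ref(int), tup3(bool, nat, list(ref(ref(int))))), T := ref(ref(int)), A := ref(int), S1 := list(ref(ref(int))) }, so T2 := tup3(tup3(bool, int, ref(int)), ref(int), tup3(bool, nat, list(ref(ref(int))))).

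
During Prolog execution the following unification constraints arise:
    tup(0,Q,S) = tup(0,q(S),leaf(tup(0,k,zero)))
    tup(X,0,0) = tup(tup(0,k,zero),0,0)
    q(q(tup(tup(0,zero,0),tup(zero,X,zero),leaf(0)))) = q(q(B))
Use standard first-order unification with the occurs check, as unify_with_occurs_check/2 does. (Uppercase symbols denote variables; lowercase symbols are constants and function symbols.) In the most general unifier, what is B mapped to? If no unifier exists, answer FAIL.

Decompose tup/3: 0 = 0,  Q = q(S),  S = leaf(tup(0,k,zero)).
Delete trivial equation 0 = 0.
Bind Q := q(S); no other remaining equation mentions Q.
Bind S := leaf(tup(0,k,zero)); no other remaining equation mentions S. Substituting into the earlier binding gives Q := q(leaf(tup(0,k,zero))).
Decompose tup/3: X = tup(0,k,zero),  0 = 0,  0 = 0.
Bind X := tup(0,k,zero); substituting into the one remaining equation that mentions X gives: q(q(tup(tup(0,zero,0),tup(zero,tup(0,k,zero),zero),leaf(0)))) = q(q(B)).
Delete trivial equation 0 = 0.
Delete trivial equation 0 = 0.
Decompose q/1: q(tup(tup(0,zero,0),tup(zero,tup(0,k,zero),zero),leaf(0))) = q(B).
Decompose q/1: tup(tup(0,zero,0),tup(zero,tup(0,k,zero),zero),leaf(0)) = B.
Bind B := tup(tup(0,zero,0),tup(zero,tup(0,k,zero),zero),leaf(0)).
MGU = { Q ↦ q(leaf(tup(0,k,zero))), S ↦ leaf(tup(0,k,zero)), X ↦ tup(0,k,zero), B ↦ tup(tup(0,zero,0),tup(zero,tup(0,k,zero),zero),leaf(0)) }, so B ↦ tup(tup(0,zero,0),tup(zero,tup(0,k,zero),zero),leaf(0)).

tup(tup(0,zero,0),tup(zero,tup(0,k,zero),zero),leaf(0))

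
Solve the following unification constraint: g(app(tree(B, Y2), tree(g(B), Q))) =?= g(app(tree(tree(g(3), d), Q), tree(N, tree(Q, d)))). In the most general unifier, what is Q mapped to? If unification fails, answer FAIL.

Decompose g/1: app(tree(B, Y2), tree(g(B), Q)) =?= app(tree(tree(g(3), d), Q), tree(N, tree(Q, d))).
Decompose app/2: tree(B, Y2) =?= tree(tree(g(3), d), Q),  tree(g(B), Q) =?= tree(N, tree(Q, d)).
Decompose tree/2: B =?= tree(g(3), d),  Y2 =?= Q.
Bind B := tree(g(3), d); substituting into the one remaining equation that mentions B gives: tree(g(tree(g(3), d)), Q) =?= tree(N, tree(Q, d)).
Bind Y2 := Q; no other remaining equation mentions Y2.
Decompose tree/2: g(tree(g(3), d)) =?= N,  Q =?= tree(Q, d).
Bind N := g(tree(g(3), d)); no other remaining equation mentions N.
Occurs check fails: Q occurs in tree(Q, d); the equation Q =?= tree(Q, d) has no finite solution.

FAIL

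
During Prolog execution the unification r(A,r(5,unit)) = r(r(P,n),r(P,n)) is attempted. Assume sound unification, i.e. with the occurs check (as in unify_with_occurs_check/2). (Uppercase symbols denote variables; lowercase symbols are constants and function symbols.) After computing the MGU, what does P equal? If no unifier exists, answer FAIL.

Decompose r/2: A = r(P,n),  r(5,unit) = r(P,n).
Bind A := r(P,n); no other remaining equation mentions A.
Decompose r/2: 5 = P,  unit = n.
Bind P := 5; no other remaining equation mentions P. Substituting into the earlier binding gives A := r(5,n).
Clash: constants unit and n differ; no unifier exists.

FAIL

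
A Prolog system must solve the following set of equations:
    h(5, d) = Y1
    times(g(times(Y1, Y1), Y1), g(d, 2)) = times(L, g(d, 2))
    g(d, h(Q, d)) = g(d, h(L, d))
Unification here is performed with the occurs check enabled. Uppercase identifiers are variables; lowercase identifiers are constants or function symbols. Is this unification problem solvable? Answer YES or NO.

Bind Y1 := h(5, d); substituting into the one remaining equation that mentions Y1 gives: times(g(times(h(5, d), h(5, d)), h(5, d)), g(d, 2)) = times(L, g(d, 2)).
Decompose times/2: g(times(h(5, d), h(5, d)), h(5, d)) = L,  g(d, 2) = g(d, 2).
Bind L := g(times(h(5, d), h(5, d)), h(5, d)); substituting into the one remaining equation that mentions L gives: g(d, h(Q, d)) = g(d, h(g(times(h(5, d), h(5, d)), h(5, d)), d)).
Delete trivial equation g(d, 2) = g(d, 2).
Decompose g/2: d = d,  h(Q, d) = h(g(times(h(5, d), h(5, d)), h(5, d)), d).
Delete trivial equation d = d.
Decompose h/2: Q = g(times(h(5, d), h(5, d)), h(5, d)),  d = d.
Bind Q := g(times(h(5, d), h(5, d)), h(5, d)); no other remaining equation mentions Q.
Delete trivial equation d = d.
No equations remain and no clash or occurs-check failure arose, so a unifier exists.

YES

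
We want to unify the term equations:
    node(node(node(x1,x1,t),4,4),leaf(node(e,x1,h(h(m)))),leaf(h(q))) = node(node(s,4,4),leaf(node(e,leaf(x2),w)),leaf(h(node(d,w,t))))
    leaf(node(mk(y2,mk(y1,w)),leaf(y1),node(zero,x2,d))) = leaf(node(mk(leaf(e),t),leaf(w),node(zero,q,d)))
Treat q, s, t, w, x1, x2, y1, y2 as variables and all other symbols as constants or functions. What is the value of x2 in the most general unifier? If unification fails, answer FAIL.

Decompose node/3: node(node(x1,x1,t),4,4) = node(s,4,4),  leaf(node(e,x1,h(h(m)))) = leaf(node(e,leaf(x2),w)),  leaf(h(q)) = leaf(h(node(d,w,t))).
Decompose node/3: node(x1,x1,t) = s,  4 = 4,  4 = 4.
Bind s := node(x1,x1,t); no other remaining equation mentions s.
Delete trivial equation 4 = 4.
Delete trivial equation 4 = 4.
Decompose leaf/1: node(e,x1,h(h(m))) = node(e,leaf(x2),w).
Decompose node/3: e = e,  x1 = leaf(x2),  h(h(m)) = w.
Delete trivial equation e = e.
Bind x1 := leaf(x2); no other remaining equation mentions x1. Substituting into the earlier binding gives s := node(leaf(x2),leaf(x2),t).
Bind w := h(h(m)); substituting into the remaining equations gives: leaf(h(q)) = leaf(h(node(d,h(h(m)),t))),  leaf(node(mk(y2,mk(y1,h(h(m)))),leaf(y1),node(zero,x2,d))) = leaf(node(mk(leaf(e),t),leaf(h(h(m))),node(zero,q,d))).
Decompose leaf/1: h(q) = h(node(d,h(h(m)),t)).
Decompose h/1: q = node(d,h(h(m)),t).
Bind q := node(d,h(h(m)),t); substituting into the remaining equation gives: leaf(node(mk(y2,mk(y1,h(h(m)))),leaf(y1),node(zero,x2,d))) = leaf(node(mk(leaf(e),t),leaf(h(h(m))),node(zero,node(d,h(h(m)),t),d))).
Decompose leaf/1: node(mk(y2,mk(y1,h(h(m)))),leaf(y1),node(zero,x2,d)) = node(mk(leaf(e),t),leaf(h(h(m))),node(zero,node(d,h(h(m)),t),d)).
Decompose node/3: mk(y2,mk(y1,h(h(m)))) = mk(leaf(e),t),  leaf(y1) = leaf(h(h(m))),  node(zero,x2,d) = node(zero,node(d,h(h(m)),t),d).
Decompose mk/2: y2 = leaf(e),  mk(y1,h(h(m))) = t.
Bind y2 := leaf(e); no other remaining equation mentions y2.
Bind t := mk(y1,h(h(m))); substituting into the one remaining equation that mentions t gives: node(zero,x2,d) = node(zero,node(d,h(h(m)),mk(y1,h(h(m)))),d). Substituting into the earlier bindings gives s := node(leaf(x2),leaf(x2),mk(y1,h(h(m)))), q := node(d,h(h(m)),mk(y1,h(h(m)))).
Decompose leaf/1: y1 = h(h(m)).
Bind y1 := h(h(m)); substituting into the remaining equation gives: node(zero,x2,d) = node(zero,node(d,h(h(m)),mk(h(h(m)),h(h(m)))),d). Substituting into the earlier bindings gives s := node(leaf(x2),leaf(x2),mk(h(h(m)),h(h(m)))), q := node(d,h(h(m)),mk(h(h(m)),h(h(m)))), t := mk(h(h(m)),h(h(m))).
Decompose node/3: zero = zero,  x2 = node(d,h(h(m)),mk(h(h(m)),h(h(m)))),  d = d.
Delete trivial equation zero = zero.
Bind x2 := node(d,h(h(m)),mk(h(h(m)),h(h(m)))); no other remaining equation mentions x2. Substituting into the earlier bindings gives s := node(leaf(node(d,h(h(m)),mk(h(h(m)),h(h(m))))),leaf(node(d,h(h(m)),mk(h(h(m)),h(h(m))))),mk(h(h(m)),h(h(m)))), x1 := leaf(node(d,h(h(m)),mk(h(h(m)),h(h(m))))).
Delete trivial equation d = d.
MGU = { s ↦ node(leaf(node(d,h(h(m)),mk(h(h(m)),h(h(m))))),leaf(node(d,h(h(m)),mk(h(h(m)),h(h(m))))),mk(h(h(m)),h(h(m)))), x1 ↦ leaf(node(d,h(h(m)),mk(h(h(m)),h(h(m))))), w ↦ h(h(m)), q ↦ node(d,h(h(m)),mk(h(h(m)),h(h(m)))), y2 ↦ leaf(e), t ↦ mk(h(h(m)),h(h(m))), y1 ↦ h(h(m)), x2 ↦ node(d,h(h(m)),mk(h(h(m)),h(h(m)))) }, so x2 ↦ node(d,h(h(m)),mk(h(h(m)),h(h(m)))).

node(d,h(h(m)),mk(h(h(m)),h(h(m))))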